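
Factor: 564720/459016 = 390/317=2^1*3^1 * 5^1*13^1 * 317^ ( - 1) 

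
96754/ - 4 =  - 48377/2=- 24188.50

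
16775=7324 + 9451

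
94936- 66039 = 28897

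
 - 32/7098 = - 1 + 3533/3549 = - 0.00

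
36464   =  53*688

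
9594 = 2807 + 6787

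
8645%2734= 443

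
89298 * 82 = 7322436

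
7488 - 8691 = - 1203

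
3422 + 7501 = 10923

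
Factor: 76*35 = 2660 = 2^2 * 5^1*7^1*19^1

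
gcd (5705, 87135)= 5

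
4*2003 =8012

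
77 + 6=83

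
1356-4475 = -3119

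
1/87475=1/87475=0.00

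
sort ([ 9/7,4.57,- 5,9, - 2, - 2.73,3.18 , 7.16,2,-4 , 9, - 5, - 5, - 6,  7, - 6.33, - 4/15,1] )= [ - 6.33, - 6,- 5, - 5 , - 5  , - 4, - 2.73, - 2, - 4/15 , 1,9/7,2,3.18,  4.57,7, 7.16,9, 9]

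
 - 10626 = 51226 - 61852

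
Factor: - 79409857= -643^1*123499^1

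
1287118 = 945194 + 341924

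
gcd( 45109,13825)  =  79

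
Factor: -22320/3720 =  - 2^1*3^1 = - 6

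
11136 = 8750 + 2386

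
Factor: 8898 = 2^1*3^1*  1483^1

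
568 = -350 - -918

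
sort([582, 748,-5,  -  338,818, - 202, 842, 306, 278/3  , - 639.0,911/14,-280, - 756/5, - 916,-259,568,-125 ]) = [- 916, - 639.0, - 338, - 280, - 259, -202, - 756/5,  -  125, - 5,  911/14, 278/3, 306, 568 , 582, 748, 818,842 ]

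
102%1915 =102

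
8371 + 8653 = 17024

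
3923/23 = 3923/23 = 170.57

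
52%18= 16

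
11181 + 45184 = 56365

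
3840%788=688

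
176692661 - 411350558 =  -  234657897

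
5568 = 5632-64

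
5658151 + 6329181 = 11987332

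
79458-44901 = 34557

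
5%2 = 1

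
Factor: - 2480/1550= - 2^3*5^( - 1)=- 8/5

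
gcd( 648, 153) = 9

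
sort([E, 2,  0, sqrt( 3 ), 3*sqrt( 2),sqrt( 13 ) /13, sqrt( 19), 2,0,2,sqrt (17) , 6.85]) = [ 0,0, sqrt( 13)/13,sqrt( 3),  2, 2, 2,E, sqrt( 17), 3*sqrt( 2 ), sqrt( 19 ),6.85] 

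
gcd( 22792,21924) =28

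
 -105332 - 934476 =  - 1039808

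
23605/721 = 23605/721  =  32.74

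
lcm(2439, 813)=2439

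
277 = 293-16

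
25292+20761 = 46053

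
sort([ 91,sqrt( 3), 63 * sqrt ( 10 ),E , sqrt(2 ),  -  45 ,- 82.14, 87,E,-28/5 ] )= [ - 82.14,-45,-28/5, sqrt( 2),  sqrt( 3), E, E, 87, 91,63*sqrt( 10) ]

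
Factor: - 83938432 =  - 2^7*53^1*12373^1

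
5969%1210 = 1129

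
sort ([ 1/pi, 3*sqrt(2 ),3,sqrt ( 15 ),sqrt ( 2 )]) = [1/pi,sqrt(2),3, sqrt( 15 ), 3 *sqrt(2 )]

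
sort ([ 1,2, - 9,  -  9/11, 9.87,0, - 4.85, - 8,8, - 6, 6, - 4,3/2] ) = [ - 9 , - 8, - 6,-4.85, - 4, - 9/11,0, 1, 3/2,2,6,8,9.87 ]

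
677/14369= 677/14369 = 0.05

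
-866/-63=866/63 =13.75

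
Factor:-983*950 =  - 933850 = - 2^1 * 5^2 * 19^1*983^1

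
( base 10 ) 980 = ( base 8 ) 1724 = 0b1111010100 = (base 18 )308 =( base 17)36B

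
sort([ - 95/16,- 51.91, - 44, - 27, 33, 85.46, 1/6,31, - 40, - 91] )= [ - 91,-51.91, - 44,-40,-27,  -  95/16, 1/6,31,33,85.46 ] 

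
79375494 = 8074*9831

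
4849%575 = 249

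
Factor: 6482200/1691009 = 2^3*5^2*223^(  -  1 )*7583^( - 1 )*32411^1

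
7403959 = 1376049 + 6027910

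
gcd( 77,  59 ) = 1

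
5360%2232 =896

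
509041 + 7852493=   8361534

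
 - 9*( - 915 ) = 8235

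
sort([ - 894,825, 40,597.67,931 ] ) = [ - 894, 40, 597.67, 825, 931 ] 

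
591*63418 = 37480038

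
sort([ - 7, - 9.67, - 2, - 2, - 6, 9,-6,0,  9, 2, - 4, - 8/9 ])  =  [ - 9.67,  -  7,- 6, - 6, - 4,  -  2, - 2, - 8/9,0, 2, 9,9]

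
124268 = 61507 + 62761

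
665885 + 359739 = 1025624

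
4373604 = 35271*124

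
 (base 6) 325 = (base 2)1111101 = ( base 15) 85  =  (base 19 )6B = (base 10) 125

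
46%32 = 14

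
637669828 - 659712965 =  - 22043137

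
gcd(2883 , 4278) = 93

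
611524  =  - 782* ( - 782 ) 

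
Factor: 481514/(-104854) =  - 11^1*43^1*103^( - 1 ) = - 473/103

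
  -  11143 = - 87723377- - 87712234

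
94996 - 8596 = 86400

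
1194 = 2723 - 1529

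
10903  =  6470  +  4433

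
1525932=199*7668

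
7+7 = 14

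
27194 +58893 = 86087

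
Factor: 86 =2^1*43^1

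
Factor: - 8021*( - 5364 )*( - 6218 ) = -267527236392  =  -2^3*3^2*13^1*149^1 *617^1*3109^1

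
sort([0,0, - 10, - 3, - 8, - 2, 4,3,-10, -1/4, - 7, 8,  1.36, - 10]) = [ - 10,-10, - 10,-8, - 7, - 3,- 2, - 1/4,  0, 0, 1.36, 3,4,8 ]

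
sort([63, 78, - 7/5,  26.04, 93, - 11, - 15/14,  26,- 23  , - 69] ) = [ - 69, - 23, - 11, - 7/5,-15/14,  26 , 26.04,63,  78, 93 ]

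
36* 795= 28620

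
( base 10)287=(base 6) 1155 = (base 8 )437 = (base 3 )101122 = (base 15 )142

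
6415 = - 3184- -9599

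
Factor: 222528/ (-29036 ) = -912/119 = - 2^4*3^1*7^(  -  1) * 17^(-1) *19^1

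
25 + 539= 564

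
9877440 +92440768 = 102318208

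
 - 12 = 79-91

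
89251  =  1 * 89251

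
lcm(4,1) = 4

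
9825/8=9825/8 =1228.12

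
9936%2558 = 2262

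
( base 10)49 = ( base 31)1i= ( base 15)34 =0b110001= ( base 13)3a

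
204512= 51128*4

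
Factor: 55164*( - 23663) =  - 1305345732 = - 2^2*3^1*4597^1 *23663^1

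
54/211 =54/211 = 0.26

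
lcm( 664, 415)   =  3320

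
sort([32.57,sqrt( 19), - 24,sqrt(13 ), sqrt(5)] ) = [ - 24,sqrt(5 ) , sqrt(13 ), sqrt( 19 ), 32.57 ] 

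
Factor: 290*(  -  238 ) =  - 69020   =  - 2^2*5^1*7^1*17^1 * 29^1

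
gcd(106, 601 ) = 1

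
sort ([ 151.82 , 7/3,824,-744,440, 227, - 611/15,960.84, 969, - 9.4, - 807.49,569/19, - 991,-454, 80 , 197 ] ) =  [ - 991, - 807.49, - 744, - 454,- 611/15 ,-9.4,7/3,569/19,80 , 151.82,197 , 227,440, 824,960.84, 969] 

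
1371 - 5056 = -3685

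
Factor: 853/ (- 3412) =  - 1/4 = - 2^( - 2)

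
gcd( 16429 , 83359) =1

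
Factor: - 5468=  - 2^2 * 1367^1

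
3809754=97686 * 39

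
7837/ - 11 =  - 713 + 6/11 = - 712.45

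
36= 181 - 145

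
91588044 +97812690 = 189400734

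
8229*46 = 378534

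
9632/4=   2408 =2408.00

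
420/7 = 60=   60.00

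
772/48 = 16  +  1/12= 16.08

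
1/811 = 1/811 = 0.00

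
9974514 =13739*726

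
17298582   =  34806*497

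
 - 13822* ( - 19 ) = 262618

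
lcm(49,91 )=637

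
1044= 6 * 174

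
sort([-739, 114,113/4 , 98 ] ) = [  -  739, 113/4,98,  114] 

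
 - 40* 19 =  - 760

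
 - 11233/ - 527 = 11233/527 =21.31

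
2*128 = 256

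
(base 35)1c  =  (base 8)57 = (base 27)1K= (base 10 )47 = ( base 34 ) 1D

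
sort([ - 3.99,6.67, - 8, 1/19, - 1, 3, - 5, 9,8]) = [ - 8,-5, - 3.99,  -  1  ,  1/19,  3, 6.67,8, 9]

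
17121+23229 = 40350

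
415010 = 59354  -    -  355656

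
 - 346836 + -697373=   -1044209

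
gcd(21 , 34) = 1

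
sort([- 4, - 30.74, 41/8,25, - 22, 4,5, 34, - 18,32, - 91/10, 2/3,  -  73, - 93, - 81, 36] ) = [-93,- 81, - 73, - 30.74, - 22, -18, - 91/10, - 4,2/3,4,5, 41/8,  25,32 , 34, 36]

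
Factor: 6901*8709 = 60100809= 3^1*67^1*103^1*2903^1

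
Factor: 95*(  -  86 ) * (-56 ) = 2^4*5^1*7^1*19^1*43^1 = 457520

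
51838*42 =2177196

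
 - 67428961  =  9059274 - 76488235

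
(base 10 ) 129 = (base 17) 7A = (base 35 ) 3O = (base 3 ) 11210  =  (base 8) 201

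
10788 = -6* ( - 1798)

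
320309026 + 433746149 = 754055175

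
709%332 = 45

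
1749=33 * 53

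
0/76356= 0 = 0.00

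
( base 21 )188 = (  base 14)321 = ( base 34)i5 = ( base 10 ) 617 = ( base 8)1151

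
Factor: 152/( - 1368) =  -1/9 = - 3^(- 2)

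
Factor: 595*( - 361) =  - 5^1*7^1*17^1*19^2= - 214795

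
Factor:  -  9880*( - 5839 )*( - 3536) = -203989435520  =  - 2^7*5^1 * 13^2*17^1*19^1*5839^1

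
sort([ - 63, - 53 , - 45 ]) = [ - 63 , - 53, - 45]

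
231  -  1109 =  - 878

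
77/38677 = 77/38677 = 0.00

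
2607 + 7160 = 9767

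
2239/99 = 2239/99=22.62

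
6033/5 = 6033/5 =1206.60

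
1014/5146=507/2573= 0.20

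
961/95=961/95=10.12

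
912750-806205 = 106545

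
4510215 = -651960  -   - 5162175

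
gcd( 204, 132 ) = 12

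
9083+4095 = 13178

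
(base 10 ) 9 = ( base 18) 9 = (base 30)9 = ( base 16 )9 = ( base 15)9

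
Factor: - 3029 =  - 13^1*233^1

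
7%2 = 1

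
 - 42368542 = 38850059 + -81218601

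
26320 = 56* 470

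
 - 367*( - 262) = 96154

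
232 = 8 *29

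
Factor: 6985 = 5^1 *11^1*127^1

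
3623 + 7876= 11499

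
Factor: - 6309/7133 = - 3^2*7^( -1)*701^1*1019^(  -  1)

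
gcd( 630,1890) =630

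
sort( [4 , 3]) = [ 3, 4]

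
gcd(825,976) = 1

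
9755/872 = 9755/872 =11.19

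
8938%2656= 970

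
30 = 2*15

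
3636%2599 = 1037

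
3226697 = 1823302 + 1403395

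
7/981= 7/981 = 0.01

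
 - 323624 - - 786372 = 462748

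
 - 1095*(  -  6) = 6570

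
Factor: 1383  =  3^1*461^1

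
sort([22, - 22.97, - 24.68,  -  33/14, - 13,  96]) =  [ - 24.68,-22.97, - 13 , - 33/14, 22, 96]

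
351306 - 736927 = -385621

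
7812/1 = 7812 = 7812.00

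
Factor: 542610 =2^1*3^2*5^1*6029^1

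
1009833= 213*4741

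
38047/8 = 38047/8 = 4755.88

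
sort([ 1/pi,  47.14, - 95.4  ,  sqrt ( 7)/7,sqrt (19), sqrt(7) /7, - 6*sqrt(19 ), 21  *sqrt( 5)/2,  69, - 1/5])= [-95.4 , - 6* sqrt( 19), -1/5,  1/pi,sqrt( 7) /7, sqrt( 7) /7, sqrt(19 ), 21*sqrt(5 )/2, 47.14, 69]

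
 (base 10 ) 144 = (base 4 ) 2100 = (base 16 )90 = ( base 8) 220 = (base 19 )7B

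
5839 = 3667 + 2172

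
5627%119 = 34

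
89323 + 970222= 1059545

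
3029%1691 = 1338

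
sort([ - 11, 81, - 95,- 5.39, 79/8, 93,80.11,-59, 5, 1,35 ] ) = [ - 95,-59, - 11,-5.39,1,5,79/8, 35,80.11,81,93]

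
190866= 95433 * 2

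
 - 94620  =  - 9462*10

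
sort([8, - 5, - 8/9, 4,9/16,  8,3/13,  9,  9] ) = [-5, - 8/9 , 3/13,9/16, 4,8,8, 9,9] 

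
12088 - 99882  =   - 87794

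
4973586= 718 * 6927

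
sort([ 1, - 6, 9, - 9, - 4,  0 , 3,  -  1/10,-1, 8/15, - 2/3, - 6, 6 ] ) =[ - 9, - 6, - 6, - 4, - 1, - 2/3 , - 1/10, 0,8/15, 1, 3, 6,9]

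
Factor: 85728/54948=2^3*47^1*241^(  -  1) = 376/241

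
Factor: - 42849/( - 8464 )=2^(-4)*3^4 = 81/16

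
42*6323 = 265566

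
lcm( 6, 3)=6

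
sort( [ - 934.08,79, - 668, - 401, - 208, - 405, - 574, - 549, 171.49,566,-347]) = [ - 934.08, - 668,- 574,-549, - 405, - 401, - 347,-208, 79,171.49,566]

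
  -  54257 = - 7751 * 7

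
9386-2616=6770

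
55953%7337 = 4594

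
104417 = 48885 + 55532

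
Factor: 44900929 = 44900929^1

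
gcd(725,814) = 1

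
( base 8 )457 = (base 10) 303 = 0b100101111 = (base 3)102020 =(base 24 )CF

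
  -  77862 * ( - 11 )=856482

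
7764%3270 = 1224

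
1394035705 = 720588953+673446752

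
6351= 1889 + 4462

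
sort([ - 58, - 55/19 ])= [ - 58, - 55/19] 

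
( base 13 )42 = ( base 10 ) 54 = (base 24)26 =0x36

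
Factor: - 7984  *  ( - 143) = 2^4*11^1*13^1*499^1 = 1141712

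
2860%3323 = 2860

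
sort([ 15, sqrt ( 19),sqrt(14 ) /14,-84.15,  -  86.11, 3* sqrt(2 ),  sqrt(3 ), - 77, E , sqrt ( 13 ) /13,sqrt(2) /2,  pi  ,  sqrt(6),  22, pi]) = [ -86.11, - 84.15, - 77,  sqrt(14)/14, sqrt(13 ) /13,sqrt( 2)/2, sqrt(3), sqrt(6 ), E, pi, pi, 3*sqrt(2), sqrt( 19 ), 15, 22]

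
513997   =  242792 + 271205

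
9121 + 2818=11939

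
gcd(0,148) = 148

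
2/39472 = 1/19736 = 0.00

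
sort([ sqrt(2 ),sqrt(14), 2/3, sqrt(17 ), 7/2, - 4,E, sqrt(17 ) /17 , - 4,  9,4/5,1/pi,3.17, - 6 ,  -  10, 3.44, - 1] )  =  [-10, -6, - 4, - 4,  -  1, sqrt( 17)/17,1/pi,  2/3,  4/5,sqrt(2),E,3.17,3.44, 7/2,sqrt(14 ),sqrt( 17), 9] 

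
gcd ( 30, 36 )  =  6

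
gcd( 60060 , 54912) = 1716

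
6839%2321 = 2197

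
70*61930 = 4335100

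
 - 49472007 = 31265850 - 80737857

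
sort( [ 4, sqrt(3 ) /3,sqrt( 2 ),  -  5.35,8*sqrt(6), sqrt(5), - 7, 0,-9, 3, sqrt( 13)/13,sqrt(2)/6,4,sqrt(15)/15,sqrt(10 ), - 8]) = [ - 9 ,-8 , - 7, - 5.35, 0,sqrt (2)/6,sqrt( 15)/15,sqrt( 13) /13,  sqrt ( 3) /3,sqrt(2), sqrt( 5),3,  sqrt( 10 ),4,  4,8*sqrt(6)]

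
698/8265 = 698/8265 = 0.08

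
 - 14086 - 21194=-35280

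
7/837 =7/837 =0.01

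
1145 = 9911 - 8766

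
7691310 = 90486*85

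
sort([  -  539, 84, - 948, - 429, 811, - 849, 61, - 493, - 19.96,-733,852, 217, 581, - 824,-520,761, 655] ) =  [ - 948, - 849, - 824, - 733, - 539, - 520,- 493, - 429 , - 19.96, 61, 84, 217, 581, 655, 761 , 811,852] 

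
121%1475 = 121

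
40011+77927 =117938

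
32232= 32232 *1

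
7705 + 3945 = 11650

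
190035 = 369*515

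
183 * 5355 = 979965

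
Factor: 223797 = 3^1*7^1*10657^1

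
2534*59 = 149506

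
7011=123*57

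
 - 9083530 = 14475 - 9098005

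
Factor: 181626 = 2^1*3^1*30271^1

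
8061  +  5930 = 13991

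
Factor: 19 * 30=2^1  *  3^1*5^1*19^1  =  570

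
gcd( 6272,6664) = 392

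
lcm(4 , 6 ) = 12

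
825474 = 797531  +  27943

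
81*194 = 15714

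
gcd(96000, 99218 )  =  2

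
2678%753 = 419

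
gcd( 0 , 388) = 388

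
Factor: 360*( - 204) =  - 73440 = - 2^5*3^3*5^1*17^1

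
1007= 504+503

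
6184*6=37104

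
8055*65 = 523575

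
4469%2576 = 1893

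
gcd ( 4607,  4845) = 17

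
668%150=68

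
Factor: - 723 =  - 3^1*241^1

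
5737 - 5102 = 635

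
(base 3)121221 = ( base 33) ds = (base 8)711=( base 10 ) 457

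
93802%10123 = 2695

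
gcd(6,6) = 6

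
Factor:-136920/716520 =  - 163/853= -  163^1*853^( - 1 )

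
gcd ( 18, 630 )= 18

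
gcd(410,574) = 82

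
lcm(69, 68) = 4692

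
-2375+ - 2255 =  - 4630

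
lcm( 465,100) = 9300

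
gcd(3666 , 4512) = 282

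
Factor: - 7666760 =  - 2^3*5^1*191669^1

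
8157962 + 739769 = 8897731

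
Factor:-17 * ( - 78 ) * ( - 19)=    - 25194 = - 2^1 * 3^1 * 13^1*17^1*19^1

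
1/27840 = 1/27840=0.00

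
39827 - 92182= - 52355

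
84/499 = 84/499 = 0.17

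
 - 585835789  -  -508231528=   -  77604261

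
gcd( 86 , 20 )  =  2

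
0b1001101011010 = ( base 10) 4954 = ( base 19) DDE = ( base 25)7n4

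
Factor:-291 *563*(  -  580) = 95023140 = 2^2*3^1*5^1*29^1*97^1*563^1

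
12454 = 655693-643239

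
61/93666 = 61/93666 = 0.00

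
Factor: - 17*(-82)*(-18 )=  -  2^2*3^2*17^1 * 41^1=- 25092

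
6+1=7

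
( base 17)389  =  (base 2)1111110100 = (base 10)1012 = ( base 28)184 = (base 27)1AD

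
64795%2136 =715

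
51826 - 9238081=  - 9186255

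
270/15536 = 135/7768 = 0.02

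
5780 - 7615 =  - 1835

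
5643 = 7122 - 1479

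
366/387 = 122/129=0.95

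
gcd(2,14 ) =2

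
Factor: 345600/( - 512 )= - 675 = - 3^3*5^2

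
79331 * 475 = 37682225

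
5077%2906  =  2171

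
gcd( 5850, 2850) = 150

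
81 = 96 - 15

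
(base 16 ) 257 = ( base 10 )599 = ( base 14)30B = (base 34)hl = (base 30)jt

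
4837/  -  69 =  - 4837/69 = -70.10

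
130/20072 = 5/772 = 0.01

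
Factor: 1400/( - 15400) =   -  1/11 = - 11^( - 1)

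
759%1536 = 759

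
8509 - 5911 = 2598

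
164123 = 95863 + 68260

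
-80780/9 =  - 80780/9= - 8975.56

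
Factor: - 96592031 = -96592031^1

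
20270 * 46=932420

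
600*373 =223800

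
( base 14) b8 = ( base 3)20000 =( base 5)1122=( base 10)162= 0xa2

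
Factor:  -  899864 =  - 2^3 * 7^1 * 16069^1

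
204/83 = 204/83 = 2.46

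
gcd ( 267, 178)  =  89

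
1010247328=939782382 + 70464946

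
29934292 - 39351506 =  - 9417214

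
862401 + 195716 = 1058117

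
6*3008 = 18048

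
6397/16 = 399 + 13/16 = 399.81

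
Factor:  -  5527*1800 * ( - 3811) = 37914114600 = 2^3 * 3^2 * 5^2*37^1*103^1*5527^1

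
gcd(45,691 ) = 1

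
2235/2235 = 1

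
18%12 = 6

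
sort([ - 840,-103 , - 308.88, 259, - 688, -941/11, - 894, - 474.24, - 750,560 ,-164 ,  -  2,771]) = [  -  894,  -  840 , - 750, - 688, - 474.24, - 308.88 ,-164, - 103, -941/11, - 2,259 , 560, 771 ]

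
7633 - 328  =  7305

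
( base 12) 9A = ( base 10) 118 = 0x76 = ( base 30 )3S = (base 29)42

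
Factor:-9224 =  -2^3*1153^1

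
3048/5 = 3048/5 =609.60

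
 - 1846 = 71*( - 26 ) 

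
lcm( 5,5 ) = 5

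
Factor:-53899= -53899^1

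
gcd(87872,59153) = 1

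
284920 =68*4190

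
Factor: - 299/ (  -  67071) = 3^(-1 ) * 13^1*23^1*79^ ( - 1)*283^( - 1 )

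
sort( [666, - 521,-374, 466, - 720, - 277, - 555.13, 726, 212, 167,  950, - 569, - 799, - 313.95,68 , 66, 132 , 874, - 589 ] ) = [ - 799,  -  720, - 589, - 569,-555.13, - 521, - 374, - 313.95, - 277,  66 , 68, 132,167,212,466, 666, 726, 874,950]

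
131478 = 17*7734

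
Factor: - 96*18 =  - 1728 = - 2^6*3^3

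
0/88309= 0= 0.00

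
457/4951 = 457/4951 = 0.09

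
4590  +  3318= 7908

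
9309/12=3103/4 = 775.75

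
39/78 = 1/2  =  0.50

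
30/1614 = 5/269 = 0.02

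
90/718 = 45/359 = 0.13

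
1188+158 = 1346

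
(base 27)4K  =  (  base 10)128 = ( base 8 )200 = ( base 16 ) 80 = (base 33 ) 3T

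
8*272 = 2176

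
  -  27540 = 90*( - 306)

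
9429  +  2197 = 11626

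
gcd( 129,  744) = 3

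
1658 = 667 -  - 991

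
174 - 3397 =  - 3223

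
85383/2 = 85383/2= 42691.50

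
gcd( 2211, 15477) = 2211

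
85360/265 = 17072/53 = 322.11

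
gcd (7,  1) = 1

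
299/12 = 24 + 11/12=24.92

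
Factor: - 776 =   -  2^3*97^1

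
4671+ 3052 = 7723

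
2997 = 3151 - 154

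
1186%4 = 2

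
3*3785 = 11355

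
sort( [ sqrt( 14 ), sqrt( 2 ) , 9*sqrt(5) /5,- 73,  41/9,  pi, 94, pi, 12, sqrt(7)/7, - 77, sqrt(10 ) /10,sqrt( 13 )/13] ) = [ - 77, - 73,  sqrt( 13 )/13, sqrt(10 ) /10,sqrt( 7)/7,sqrt(2 ), pi, pi, sqrt (14 ),  9 * sqrt (5) /5, 41/9, 12, 94] 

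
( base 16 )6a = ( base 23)4E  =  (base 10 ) 106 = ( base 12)8a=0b1101010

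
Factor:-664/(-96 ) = 2^( - 2)*3^( - 1)*83^1 = 83/12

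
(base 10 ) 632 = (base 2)1001111000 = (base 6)2532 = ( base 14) 332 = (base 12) 448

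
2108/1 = 2108 = 2108.00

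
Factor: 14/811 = 2^1*7^1*811^(-1 )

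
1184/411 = 1184/411 = 2.88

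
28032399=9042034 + 18990365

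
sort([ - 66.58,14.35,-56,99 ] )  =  [ - 66.58,  -  56,  14.35, 99]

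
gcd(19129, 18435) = 1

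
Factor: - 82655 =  - 5^1*61^1*271^1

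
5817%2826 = 165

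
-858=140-998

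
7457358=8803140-1345782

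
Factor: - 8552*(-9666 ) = 82663632 = 2^4*3^3*179^1 * 1069^1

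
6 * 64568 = 387408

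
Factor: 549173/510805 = 5^( - 1 )*29^2*653^1*102161^( - 1 ) 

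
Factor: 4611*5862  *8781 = 2^1*3^3*29^1*53^1*977^1*2927^1 = 237347637642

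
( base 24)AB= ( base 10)251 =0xFB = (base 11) 209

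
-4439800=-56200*79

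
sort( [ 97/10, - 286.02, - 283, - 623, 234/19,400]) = [  -  623, - 286.02, - 283,  97/10,234/19, 400 ]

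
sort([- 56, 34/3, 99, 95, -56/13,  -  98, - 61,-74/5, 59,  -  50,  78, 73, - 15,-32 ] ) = [-98, - 61, - 56,-50,-32,-15, -74/5, - 56/13, 34/3,59, 73,78, 95 , 99]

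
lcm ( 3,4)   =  12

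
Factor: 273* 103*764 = 2^2*3^1*7^1*13^1 * 103^1*191^1 = 21482916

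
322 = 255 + 67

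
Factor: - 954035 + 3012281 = 2058246 = 2^1*3^2*29^1*3943^1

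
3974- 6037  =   - 2063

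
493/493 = 1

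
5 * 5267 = 26335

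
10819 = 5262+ 5557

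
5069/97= 52 + 25/97 = 52.26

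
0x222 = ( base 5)4141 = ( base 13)330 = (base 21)150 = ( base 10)546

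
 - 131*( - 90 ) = 11790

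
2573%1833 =740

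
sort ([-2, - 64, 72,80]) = [  -  64,  -  2, 72 , 80 ]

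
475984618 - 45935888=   430048730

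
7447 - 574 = 6873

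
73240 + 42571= 115811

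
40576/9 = 40576/9= 4508.44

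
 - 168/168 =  - 1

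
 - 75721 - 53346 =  - 129067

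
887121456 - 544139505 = 342981951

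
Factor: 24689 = 7^1*3527^1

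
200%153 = 47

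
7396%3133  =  1130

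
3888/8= 486 = 486.00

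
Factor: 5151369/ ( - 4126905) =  - 1717123/1375635 = -  3^ ( - 1 )*5^( - 1) *277^1* 293^ (-1)* 313^( - 1)* 6199^1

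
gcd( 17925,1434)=717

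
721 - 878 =-157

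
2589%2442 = 147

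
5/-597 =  - 1 + 592/597 = - 0.01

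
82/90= 41/45 = 0.91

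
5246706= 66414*79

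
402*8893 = 3574986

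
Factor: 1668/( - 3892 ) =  -3^1*7^( - 1 ) = - 3/7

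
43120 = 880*49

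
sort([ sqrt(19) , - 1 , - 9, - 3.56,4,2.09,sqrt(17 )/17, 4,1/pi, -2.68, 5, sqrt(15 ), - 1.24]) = [ - 9, - 3.56, - 2.68, - 1.24, - 1,sqrt(17 )/17,1/pi, 2.09 , sqrt(15), 4, 4,sqrt(19), 5 ] 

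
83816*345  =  28916520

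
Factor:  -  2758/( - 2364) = 7/6 =2^(- 1) *3^(- 1)*7^1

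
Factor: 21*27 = 3^4*7^1 = 567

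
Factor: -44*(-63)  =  2^2 * 3^2*7^1*11^1 = 2772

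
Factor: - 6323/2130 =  - 2^( - 1 )*3^(- 1 )*5^ ( - 1 )*71^ ( - 1 )*6323^1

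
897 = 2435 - 1538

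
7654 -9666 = - 2012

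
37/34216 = 37/34216 =0.00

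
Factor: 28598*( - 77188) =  - 2^3*23^1*79^1*181^1*839^1 = -  2207422424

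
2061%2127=2061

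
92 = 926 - 834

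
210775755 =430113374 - 219337619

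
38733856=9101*4256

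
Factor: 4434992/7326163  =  2^4*13^(  -  1)*109^1 * 2543^1*563551^( - 1)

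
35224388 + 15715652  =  50940040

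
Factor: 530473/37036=2^( - 2 ) * 47^ (-1)*197^( - 1 )*409^1 * 1297^1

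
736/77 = 9 + 43/77 = 9.56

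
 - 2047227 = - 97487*21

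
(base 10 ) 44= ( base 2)101100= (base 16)2c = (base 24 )1k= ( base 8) 54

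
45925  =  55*835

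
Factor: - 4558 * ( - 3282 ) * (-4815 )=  -2^2*3^3*5^1 * 43^1*53^1*107^1*547^1 = - 72029299140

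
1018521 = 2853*357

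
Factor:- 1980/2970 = - 2/3 = - 2^1*3^( - 1)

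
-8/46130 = -1 + 23061/23065 = - 0.00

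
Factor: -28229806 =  - 2^1*11^1*1283173^1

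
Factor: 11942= 2^1 * 7^1*853^1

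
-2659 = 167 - 2826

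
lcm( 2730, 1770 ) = 161070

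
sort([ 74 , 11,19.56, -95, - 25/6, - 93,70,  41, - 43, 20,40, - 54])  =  [-95, - 93, - 54, - 43,  -  25/6,11, 19.56  ,  20,40, 41,  70,  74]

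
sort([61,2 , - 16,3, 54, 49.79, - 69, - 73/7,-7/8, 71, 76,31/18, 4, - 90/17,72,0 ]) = [ - 69,  -  16, -73/7,-90/17,  -  7/8,0, 31/18, 2  ,  3, 4,  49.79, 54, 61, 71, 72,  76 ] 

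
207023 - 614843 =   -  407820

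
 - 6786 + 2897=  - 3889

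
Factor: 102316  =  2^2*25579^1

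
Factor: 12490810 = 2^1*5^1*67^1 * 103^1*181^1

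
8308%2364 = 1216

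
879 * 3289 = 2891031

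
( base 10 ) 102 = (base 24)46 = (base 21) 4I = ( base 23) 4A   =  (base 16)66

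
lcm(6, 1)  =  6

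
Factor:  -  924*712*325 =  - 2^5*3^1*5^2*7^1*11^1*13^1*89^1 = - 213813600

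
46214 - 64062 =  - 17848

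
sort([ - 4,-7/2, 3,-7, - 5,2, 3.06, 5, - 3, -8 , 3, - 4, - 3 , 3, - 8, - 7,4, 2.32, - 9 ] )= [ - 9 , - 8, - 8,-7 , - 7, - 5, - 4, - 4,  -  7/2,  -  3, - 3,2,2.32,  3, 3, 3,3.06,4,5 ]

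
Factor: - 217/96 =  -2^(-5 )*3^(-1 )*7^1*31^1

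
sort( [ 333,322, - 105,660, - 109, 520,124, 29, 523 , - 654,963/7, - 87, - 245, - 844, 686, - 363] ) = [ - 844, - 654, - 363,- 245, - 109, - 105,  -  87,29,124,  963/7,  322,333,  520, 523,  660,686] 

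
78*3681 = 287118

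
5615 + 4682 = 10297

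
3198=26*123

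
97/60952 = 97/60952= 0.00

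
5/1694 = 5/1694 =0.00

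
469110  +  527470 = 996580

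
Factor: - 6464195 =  - 5^1*71^1*131^1*139^1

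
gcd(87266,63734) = 2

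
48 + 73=121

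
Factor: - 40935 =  - 3^1 * 5^1*2729^1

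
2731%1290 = 151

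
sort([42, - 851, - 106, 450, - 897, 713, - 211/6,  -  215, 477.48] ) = [ - 897,  -  851, - 215,- 106 , - 211/6 , 42,450,  477.48,713 ] 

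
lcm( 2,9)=18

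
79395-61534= 17861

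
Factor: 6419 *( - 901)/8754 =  - 2^(- 1)*3^( - 1) *7^2*17^1*53^1*131^1*1459^( - 1) = -  5783519/8754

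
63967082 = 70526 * 907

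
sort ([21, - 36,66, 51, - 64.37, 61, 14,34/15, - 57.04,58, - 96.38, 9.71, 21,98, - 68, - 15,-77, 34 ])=[ - 96.38,  -  77, - 68, - 64.37 , -57.04, - 36, - 15, 34/15, 9.71, 14,21, 21, 34, 51,58, 61 , 66,  98] 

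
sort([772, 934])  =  [772, 934] 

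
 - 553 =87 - 640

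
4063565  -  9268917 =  - 5205352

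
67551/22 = 3070 + 1/2 = 3070.50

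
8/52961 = 8/52961 = 0.00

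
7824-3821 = 4003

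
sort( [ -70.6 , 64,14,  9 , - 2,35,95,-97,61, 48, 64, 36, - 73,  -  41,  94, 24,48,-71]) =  [ -97, - 73 ,-71,-70.6, - 41, -2,  9, 14,24,35, 36,48,48,61,64,64,  94 , 95]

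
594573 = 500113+94460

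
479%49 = 38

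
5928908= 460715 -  - 5468193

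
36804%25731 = 11073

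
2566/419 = 2566/419 = 6.12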